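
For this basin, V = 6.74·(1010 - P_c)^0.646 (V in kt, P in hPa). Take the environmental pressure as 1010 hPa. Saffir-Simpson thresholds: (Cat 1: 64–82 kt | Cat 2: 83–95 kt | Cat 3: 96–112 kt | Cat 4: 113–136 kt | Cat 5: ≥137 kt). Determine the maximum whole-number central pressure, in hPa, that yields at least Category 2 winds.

Category 2 begins at V = 83 kt.
Required ΔP = (83/6.74)^(1/0.646) = 12.315^1.548 ≈ 48.75 hPa.
P_c ≤ 1010 − 48.75 = 961.25, so the highest integer P_c is 961 hPa.

961 hPa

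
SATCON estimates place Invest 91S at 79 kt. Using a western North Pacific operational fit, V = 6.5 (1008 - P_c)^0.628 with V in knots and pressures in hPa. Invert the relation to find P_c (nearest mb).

ΔP = (V / 6.5)^(1/0.628) = (79/6.5)^1.592.
79/6.5 = 12.154; 12.154^1.592 ≈ 53.36 mb.
P_c = 1008 − 53.36 = 954.64 ≈ 955 mb.

955 mb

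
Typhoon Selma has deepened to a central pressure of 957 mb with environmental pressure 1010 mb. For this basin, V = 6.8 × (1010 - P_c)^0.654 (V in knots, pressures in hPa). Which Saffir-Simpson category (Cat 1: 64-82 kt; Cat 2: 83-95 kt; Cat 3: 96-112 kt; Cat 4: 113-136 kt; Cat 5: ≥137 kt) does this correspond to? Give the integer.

ΔP = 1010 − 957 = 53 mb.
V ≈ 6.8 × 53^0.654 = 6.8 × 13.42 ≈ 91 kt.
91 kt falls in the Category 2 band.

2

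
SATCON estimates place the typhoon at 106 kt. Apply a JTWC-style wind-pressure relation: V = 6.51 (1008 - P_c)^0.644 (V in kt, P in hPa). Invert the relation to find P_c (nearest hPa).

932 hPa

ΔP = (V / 6.51)^(1/0.644) = (106/6.51)^1.553.
106/6.51 = 16.283; 16.283^1.553 ≈ 76.13 hPa.
P_c = 1008 − 76.13 = 931.87 ≈ 932 hPa.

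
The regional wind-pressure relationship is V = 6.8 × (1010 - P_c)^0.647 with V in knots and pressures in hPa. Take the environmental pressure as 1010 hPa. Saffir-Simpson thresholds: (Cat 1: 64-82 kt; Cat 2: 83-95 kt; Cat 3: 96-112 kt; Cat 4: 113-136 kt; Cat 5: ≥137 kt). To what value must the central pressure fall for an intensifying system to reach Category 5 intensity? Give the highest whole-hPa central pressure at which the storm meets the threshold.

906 hPa

Category 5 begins at V = 137 kt.
Required ΔP = (137/6.8)^(1/0.647) = 20.147^1.546 ≈ 103.70 hPa.
P_c ≤ 1010 − 103.70 = 906.30, so the highest integer P_c is 906 hPa.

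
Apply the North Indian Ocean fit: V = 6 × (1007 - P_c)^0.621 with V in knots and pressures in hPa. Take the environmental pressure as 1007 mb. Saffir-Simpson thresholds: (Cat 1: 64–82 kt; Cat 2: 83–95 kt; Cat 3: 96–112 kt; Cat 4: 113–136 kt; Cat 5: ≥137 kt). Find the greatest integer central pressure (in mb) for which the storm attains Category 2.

938 mb

Category 2 begins at V = 83 kt.
Required ΔP = (83/6)^(1/0.621) = 13.833^1.610 ≈ 68.75 mb.
P_c ≤ 1007 − 68.75 = 938.25, so the highest integer P_c is 938 mb.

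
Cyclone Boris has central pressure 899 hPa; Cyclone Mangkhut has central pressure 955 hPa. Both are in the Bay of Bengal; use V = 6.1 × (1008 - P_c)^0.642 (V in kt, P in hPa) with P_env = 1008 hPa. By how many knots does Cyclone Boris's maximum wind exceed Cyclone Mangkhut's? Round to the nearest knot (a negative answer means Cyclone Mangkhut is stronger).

46 kt

Cyclone Boris: ΔP = 109; V ≈ 6.1 × 109^0.642 ≈ 123.98 kt.
Cyclone Mangkhut: ΔP = 53; V ≈ 6.1 × 53^0.642 ≈ 78.04 kt.
Difference ≈ 123.98 − 78.04 = 45.94 → 46 kt.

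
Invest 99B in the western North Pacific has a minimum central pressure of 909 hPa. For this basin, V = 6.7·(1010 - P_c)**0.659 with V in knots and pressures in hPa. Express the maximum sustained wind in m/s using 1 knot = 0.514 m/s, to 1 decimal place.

72.1 m/s

ΔP = 1010 − 909 = 101 hPa.
V ≈ 6.7 × 101^0.659 = 6.7 × 20.934 ≈ 140.256 kt.
140.256 × 0.514 ≈ 72.09 m/s → 72.1 m/s.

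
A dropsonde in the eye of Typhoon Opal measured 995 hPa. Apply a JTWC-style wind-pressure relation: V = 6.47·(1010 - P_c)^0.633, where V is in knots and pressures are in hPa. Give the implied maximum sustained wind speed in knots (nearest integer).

36 kt

ΔP = 1010 − 995 = 15 hPa.
15^0.633 ≈ 5.552.
V ≈ 6.47 × 5.552 ≈ 35.9 kt.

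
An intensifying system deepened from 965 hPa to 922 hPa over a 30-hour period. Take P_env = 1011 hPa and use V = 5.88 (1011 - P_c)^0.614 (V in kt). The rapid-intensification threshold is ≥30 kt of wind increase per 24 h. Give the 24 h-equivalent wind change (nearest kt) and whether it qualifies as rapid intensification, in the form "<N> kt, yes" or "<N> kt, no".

V₁: ΔP = 46, V ≈ 5.88 × 46^0.614 ≈ 61.70 kt.
V₂: ΔP = 89, V ≈ 5.88 × 89^0.614 ≈ 92.53 kt.
ΔV over 30 h = 30.83 kt → 24 h equivalent = 30.83 × 24/30 ≈ 24.66 kt.
25 kt < 30 kt ⇒ not rapid intensification.

25 kt, no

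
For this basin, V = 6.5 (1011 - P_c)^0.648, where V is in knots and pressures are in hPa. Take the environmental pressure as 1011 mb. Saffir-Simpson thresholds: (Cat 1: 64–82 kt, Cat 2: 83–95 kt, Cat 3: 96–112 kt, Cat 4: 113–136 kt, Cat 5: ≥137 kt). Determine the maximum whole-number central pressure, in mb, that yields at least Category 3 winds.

Category 3 begins at V = 96 kt.
Required ΔP = (96/6.5)^(1/0.648) = 14.769^1.543 ≈ 63.76 mb.
P_c ≤ 1011 − 63.76 = 947.24, so the highest integer P_c is 947 mb.

947 mb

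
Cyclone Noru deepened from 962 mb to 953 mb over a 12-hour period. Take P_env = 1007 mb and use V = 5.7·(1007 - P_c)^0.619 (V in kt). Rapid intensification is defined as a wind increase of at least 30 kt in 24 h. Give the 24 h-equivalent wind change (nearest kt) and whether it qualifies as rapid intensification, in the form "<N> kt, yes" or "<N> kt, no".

14 kt, no

V₁: ΔP = 45, V ≈ 5.7 × 45^0.619 ≈ 60.15 kt.
V₂: ΔP = 54, V ≈ 5.7 × 54^0.619 ≈ 67.33 kt.
ΔV over 12 h = 7.18 kt → 24 h equivalent = 7.18 × 24/12 ≈ 14.36 kt.
14 kt < 30 kt ⇒ not rapid intensification.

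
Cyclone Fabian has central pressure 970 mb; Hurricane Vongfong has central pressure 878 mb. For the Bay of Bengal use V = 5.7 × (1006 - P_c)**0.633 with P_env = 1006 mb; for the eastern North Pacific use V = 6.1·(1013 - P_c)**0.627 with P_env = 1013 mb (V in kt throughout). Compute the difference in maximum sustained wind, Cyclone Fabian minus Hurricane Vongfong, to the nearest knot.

-77 kt

Cyclone Fabian: ΔP = 36; V ≈ 5.7 × 36^0.633 ≈ 55.08 kt.
Hurricane Vongfong: ΔP = 135; V ≈ 6.1 × 135^0.627 ≈ 132.14 kt.
Difference ≈ 55.08 − 132.14 = -77.06 → -77 kt.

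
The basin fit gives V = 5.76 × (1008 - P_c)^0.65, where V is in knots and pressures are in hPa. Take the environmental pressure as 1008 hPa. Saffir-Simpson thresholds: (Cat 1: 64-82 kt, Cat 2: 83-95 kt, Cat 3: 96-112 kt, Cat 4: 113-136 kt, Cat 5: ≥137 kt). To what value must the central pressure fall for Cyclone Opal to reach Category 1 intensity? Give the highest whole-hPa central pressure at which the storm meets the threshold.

Category 1 begins at V = 64 kt.
Required ΔP = (64/5.76)^(1/0.65) = 11.111^1.538 ≈ 40.63 hPa.
P_c ≤ 1008 − 40.63 = 967.37, so the highest integer P_c is 967 hPa.

967 hPa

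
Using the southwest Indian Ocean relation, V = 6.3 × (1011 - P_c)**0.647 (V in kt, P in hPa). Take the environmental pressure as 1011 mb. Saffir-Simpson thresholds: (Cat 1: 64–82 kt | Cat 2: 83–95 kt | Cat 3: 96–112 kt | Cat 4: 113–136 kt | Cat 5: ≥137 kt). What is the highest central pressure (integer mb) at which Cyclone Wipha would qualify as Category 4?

Category 4 begins at V = 113 kt.
Required ΔP = (113/6.3)^(1/0.647) = 17.937^1.546 ≈ 86.65 mb.
P_c ≤ 1011 − 86.65 = 924.35, so the highest integer P_c is 924 mb.

924 mb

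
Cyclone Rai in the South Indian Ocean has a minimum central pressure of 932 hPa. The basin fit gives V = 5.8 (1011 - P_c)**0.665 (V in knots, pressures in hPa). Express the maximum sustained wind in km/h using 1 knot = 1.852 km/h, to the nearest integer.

196 km/h

ΔP = 1011 − 932 = 79 hPa.
V ≈ 5.8 × 79^0.665 = 5.8 × 18.278 ≈ 106.011 kt.
106.011 × 1.852 ≈ 196.33 km/h → 196 km/h.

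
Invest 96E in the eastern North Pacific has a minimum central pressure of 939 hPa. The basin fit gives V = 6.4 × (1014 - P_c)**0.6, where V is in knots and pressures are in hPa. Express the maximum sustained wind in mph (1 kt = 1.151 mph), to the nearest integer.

ΔP = 1014 − 939 = 75 hPa.
V ≈ 6.4 × 75^0.6 = 6.4 × 13.336 ≈ 85.353 kt.
85.353 × 1.151 ≈ 98.24 mph → 98 mph.

98 mph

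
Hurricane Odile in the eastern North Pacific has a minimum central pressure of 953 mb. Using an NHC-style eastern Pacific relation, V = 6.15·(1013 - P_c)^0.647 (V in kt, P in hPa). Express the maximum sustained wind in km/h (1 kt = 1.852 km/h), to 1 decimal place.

161.1 km/h

ΔP = 1013 − 953 = 60 mb.
V ≈ 6.15 × 60^0.647 = 6.15 × 14.140 ≈ 86.964 kt.
86.964 × 1.852 ≈ 161.06 km/h → 161.1 km/h.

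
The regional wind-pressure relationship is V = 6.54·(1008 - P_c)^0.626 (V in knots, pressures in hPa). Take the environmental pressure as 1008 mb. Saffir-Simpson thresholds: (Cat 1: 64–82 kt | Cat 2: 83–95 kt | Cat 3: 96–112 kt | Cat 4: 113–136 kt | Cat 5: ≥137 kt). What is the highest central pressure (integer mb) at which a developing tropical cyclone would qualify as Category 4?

Category 4 begins at V = 113 kt.
Required ΔP = (113/6.54)^(1/0.626) = 17.278^1.597 ≈ 94.81 mb.
P_c ≤ 1008 − 94.81 = 913.19, so the highest integer P_c is 913 mb.

913 mb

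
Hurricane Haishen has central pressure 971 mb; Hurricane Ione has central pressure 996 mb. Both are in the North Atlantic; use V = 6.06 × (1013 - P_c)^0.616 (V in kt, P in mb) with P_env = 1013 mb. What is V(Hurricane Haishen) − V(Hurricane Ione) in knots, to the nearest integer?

26 kt

Hurricane Haishen: ΔP = 42; V ≈ 6.06 × 42^0.616 ≈ 60.59 kt.
Hurricane Ione: ΔP = 17; V ≈ 6.06 × 17^0.616 ≈ 34.71 kt.
Difference ≈ 60.59 − 34.71 = 25.88 → 26 kt.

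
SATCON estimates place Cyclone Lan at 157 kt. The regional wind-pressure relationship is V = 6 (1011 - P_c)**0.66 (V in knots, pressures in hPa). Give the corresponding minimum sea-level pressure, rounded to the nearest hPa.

870 hPa

ΔP = (V / 6)^(1/0.66) = (157/6)^1.515.
157/6 = 26.167; 26.167^1.515 ≈ 140.64 hPa.
P_c = 1011 − 140.64 = 870.36 ≈ 870 hPa.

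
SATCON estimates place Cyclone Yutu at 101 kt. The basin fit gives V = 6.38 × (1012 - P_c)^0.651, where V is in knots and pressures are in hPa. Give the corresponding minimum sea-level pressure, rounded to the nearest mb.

942 mb

ΔP = (V / 6.38)^(1/0.651) = (101/6.38)^1.536.
101/6.38 = 15.831; 15.831^1.536 ≈ 69.59 mb.
P_c = 1012 − 69.59 = 942.41 ≈ 942 mb.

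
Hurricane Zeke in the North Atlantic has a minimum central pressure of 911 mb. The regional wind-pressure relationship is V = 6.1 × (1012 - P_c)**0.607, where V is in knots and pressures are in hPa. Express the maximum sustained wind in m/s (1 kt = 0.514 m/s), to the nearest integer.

ΔP = 1012 − 911 = 101 mb.
V ≈ 6.1 × 101^0.607 = 6.1 × 16.467 ≈ 100.451 kt.
100.451 × 0.514 ≈ 51.63 m/s → 52 m/s.

52 m/s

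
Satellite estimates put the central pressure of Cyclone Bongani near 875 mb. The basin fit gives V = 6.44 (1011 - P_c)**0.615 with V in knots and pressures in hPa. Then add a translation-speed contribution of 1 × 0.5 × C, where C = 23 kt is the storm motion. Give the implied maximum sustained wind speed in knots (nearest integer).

ΔP = 1011 − 875 = 136 mb.
136^0.615 ≈ 20.518.
V ≈ 6.44 × 20.518 ≈ 132.1 kt.
Translation term: 1 × 0.5 × 23 = 11.5 kt.
Corrected V ≈ 143.6 kt → 144 kt.

144 kt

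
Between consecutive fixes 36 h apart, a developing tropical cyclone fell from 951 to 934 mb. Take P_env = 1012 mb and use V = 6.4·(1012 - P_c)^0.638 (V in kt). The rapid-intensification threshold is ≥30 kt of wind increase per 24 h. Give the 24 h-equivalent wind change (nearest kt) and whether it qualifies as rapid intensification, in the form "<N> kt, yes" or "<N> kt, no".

10 kt, no

V₁: ΔP = 61, V ≈ 6.4 × 61^0.638 ≈ 88.15 kt.
V₂: ΔP = 78, V ≈ 6.4 × 78^0.638 ≈ 103.12 kt.
ΔV over 36 h = 14.97 kt → 24 h equivalent = 14.97 × 24/36 ≈ 9.98 kt.
10 kt < 30 kt ⇒ not rapid intensification.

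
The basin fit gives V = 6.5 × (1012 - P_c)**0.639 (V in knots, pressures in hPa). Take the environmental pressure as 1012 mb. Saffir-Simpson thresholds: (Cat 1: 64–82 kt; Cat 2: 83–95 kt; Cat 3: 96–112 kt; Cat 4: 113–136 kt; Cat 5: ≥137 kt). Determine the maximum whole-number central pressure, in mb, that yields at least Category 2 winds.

Category 2 begins at V = 83 kt.
Required ΔP = (83/6.5)^(1/0.639) = 12.769^1.565 ≈ 53.84 mb.
P_c ≤ 1012 − 53.84 = 958.16, so the highest integer P_c is 958 mb.

958 mb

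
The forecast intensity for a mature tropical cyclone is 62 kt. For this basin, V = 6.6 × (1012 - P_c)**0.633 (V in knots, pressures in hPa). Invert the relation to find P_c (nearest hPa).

978 hPa

ΔP = (V / 6.6)^(1/0.633) = (62/6.6)^1.580.
62/6.6 = 9.394; 9.394^1.580 ≈ 34.43 hPa.
P_c = 1012 − 34.43 = 977.57 ≈ 978 hPa.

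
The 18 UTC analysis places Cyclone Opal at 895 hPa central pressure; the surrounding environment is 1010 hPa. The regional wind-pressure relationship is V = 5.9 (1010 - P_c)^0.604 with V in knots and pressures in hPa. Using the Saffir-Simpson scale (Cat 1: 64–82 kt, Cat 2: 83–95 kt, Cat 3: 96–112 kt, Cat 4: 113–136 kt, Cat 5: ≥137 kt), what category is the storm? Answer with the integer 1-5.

ΔP = 1010 − 895 = 115 hPa.
V ≈ 5.9 × 115^0.604 = 5.9 × 17.57 ≈ 104 kt.
104 kt falls in the Category 3 band.

3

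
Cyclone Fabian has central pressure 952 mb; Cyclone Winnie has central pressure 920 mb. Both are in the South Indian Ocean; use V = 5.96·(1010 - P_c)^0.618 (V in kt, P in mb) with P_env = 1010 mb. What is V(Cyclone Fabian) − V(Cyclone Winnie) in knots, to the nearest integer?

Cyclone Fabian: ΔP = 58; V ≈ 5.96 × 58^0.618 ≈ 73.29 kt.
Cyclone Winnie: ΔP = 90; V ≈ 5.96 × 90^0.618 ≈ 96.15 kt.
Difference ≈ 73.29 − 96.15 = -22.86 → -23 kt.

-23 kt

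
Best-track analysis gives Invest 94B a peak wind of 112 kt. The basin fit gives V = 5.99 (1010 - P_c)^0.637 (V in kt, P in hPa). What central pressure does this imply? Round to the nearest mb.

ΔP = (V / 5.99)^(1/0.637) = (112/5.99)^1.570.
112/5.99 = 18.698; 18.698^1.570 ≈ 99.20 mb.
P_c = 1010 − 99.20 = 910.80 ≈ 911 mb.

911 mb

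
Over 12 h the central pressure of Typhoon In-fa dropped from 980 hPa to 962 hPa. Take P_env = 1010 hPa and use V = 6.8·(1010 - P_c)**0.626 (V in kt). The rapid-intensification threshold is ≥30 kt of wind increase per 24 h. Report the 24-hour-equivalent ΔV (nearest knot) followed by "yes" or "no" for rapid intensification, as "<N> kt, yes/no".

39 kt, yes

V₁: ΔP = 30, V ≈ 6.8 × 30^0.626 ≈ 57.17 kt.
V₂: ΔP = 48, V ≈ 6.8 × 48^0.626 ≈ 76.73 kt.
ΔV over 12 h = 19.56 kt → 24 h equivalent = 19.56 × 24/12 ≈ 39.12 kt.
39 kt ≥ 30 kt ⇒ rapid intensification.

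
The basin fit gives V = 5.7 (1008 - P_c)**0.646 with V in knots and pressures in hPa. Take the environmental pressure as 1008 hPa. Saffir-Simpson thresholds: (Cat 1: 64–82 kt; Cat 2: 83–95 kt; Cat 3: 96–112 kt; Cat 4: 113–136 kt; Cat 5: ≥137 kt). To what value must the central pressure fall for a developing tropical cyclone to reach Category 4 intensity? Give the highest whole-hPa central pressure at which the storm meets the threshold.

Category 4 begins at V = 113 kt.
Required ΔP = (113/5.7)^(1/0.646) = 19.825^1.548 ≈ 101.87 hPa.
P_c ≤ 1008 − 101.87 = 906.13, so the highest integer P_c is 906 hPa.

906 hPa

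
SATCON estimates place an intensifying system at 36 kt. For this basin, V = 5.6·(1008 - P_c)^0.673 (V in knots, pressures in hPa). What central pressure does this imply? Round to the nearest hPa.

ΔP = (V / 5.6)^(1/0.673) = (36/5.6)^1.486.
36/5.6 = 6.429; 6.429^1.486 ≈ 15.88 hPa.
P_c = 1008 − 15.88 = 992.12 ≈ 992 hPa.

992 hPa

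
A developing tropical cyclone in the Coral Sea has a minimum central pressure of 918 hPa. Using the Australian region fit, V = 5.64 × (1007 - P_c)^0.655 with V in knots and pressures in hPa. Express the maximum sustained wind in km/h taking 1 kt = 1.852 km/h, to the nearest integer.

ΔP = 1007 − 918 = 89 hPa.
V ≈ 5.64 × 89^0.655 = 5.64 × 18.917 ≈ 106.691 kt.
106.691 × 1.852 ≈ 197.59 km/h → 198 km/h.

198 km/h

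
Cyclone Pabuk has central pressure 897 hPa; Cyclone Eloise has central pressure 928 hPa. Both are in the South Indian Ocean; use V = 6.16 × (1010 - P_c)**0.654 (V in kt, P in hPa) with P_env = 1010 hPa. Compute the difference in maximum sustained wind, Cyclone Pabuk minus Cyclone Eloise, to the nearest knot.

26 kt

Cyclone Pabuk: ΔP = 113; V ≈ 6.16 × 113^0.654 ≈ 135.61 kt.
Cyclone Eloise: ΔP = 82; V ≈ 6.16 × 82^0.654 ≈ 109.95 kt.
Difference ≈ 135.61 − 109.95 = 25.66 → 26 kt.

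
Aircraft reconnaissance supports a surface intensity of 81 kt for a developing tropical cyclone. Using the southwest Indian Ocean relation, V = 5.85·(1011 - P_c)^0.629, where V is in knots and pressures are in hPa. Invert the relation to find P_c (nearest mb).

ΔP = (V / 5.85)^(1/0.629) = (81/5.85)^1.590.
81/5.85 = 13.846; 13.846^1.590 ≈ 65.24 mb.
P_c = 1011 − 65.24 = 945.76 ≈ 946 mb.

946 mb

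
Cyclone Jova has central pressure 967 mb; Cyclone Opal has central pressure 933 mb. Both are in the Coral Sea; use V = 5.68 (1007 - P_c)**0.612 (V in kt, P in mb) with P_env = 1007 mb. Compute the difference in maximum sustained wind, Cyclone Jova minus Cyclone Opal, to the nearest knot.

Cyclone Jova: ΔP = 40; V ≈ 5.68 × 40^0.612 ≈ 54.30 kt.
Cyclone Opal: ΔP = 74; V ≈ 5.68 × 74^0.612 ≈ 79.13 kt.
Difference ≈ 54.30 − 79.13 = -24.83 → -25 kt.

-25 kt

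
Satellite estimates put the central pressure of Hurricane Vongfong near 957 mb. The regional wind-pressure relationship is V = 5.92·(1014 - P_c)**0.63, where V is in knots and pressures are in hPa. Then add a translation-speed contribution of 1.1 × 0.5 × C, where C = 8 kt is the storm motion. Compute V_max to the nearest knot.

80 kt

ΔP = 1014 − 957 = 57 mb.
57^0.63 ≈ 12.770.
V ≈ 5.92 × 12.770 ≈ 75.6 kt.
Translation term: 1.1 × 0.5 × 8 = 4.4 kt.
Corrected V ≈ 80 kt → 80 kt.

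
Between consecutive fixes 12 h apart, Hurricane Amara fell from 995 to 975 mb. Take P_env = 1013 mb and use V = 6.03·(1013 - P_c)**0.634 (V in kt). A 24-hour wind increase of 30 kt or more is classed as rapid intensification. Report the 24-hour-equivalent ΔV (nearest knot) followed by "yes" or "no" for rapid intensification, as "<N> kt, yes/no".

46 kt, yes

V₁: ΔP = 18, V ≈ 6.03 × 18^0.634 ≈ 37.68 kt.
V₂: ΔP = 38, V ≈ 6.03 × 38^0.634 ≈ 60.52 kt.
ΔV over 12 h = 22.84 kt → 24 h equivalent = 22.84 × 24/12 ≈ 45.68 kt.
46 kt ≥ 30 kt ⇒ rapid intensification.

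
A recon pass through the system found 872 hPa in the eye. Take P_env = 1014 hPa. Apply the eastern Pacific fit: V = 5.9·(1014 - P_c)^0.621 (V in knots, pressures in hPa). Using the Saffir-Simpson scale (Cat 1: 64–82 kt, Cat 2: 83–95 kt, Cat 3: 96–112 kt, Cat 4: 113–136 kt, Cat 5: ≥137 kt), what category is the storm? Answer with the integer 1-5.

4

ΔP = 1014 − 872 = 142 hPa.
V ≈ 5.9 × 142^0.621 = 5.9 × 21.71 ≈ 128 kt.
128 kt falls in the Category 4 band.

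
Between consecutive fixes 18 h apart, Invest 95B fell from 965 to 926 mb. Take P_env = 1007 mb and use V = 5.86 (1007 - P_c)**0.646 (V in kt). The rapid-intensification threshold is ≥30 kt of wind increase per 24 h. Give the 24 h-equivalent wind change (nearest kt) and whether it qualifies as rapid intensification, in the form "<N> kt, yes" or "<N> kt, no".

V₁: ΔP = 42, V ≈ 5.86 × 42^0.646 ≈ 65.54 kt.
V₂: ΔP = 81, V ≈ 5.86 × 81^0.646 ≈ 100.18 kt.
ΔV over 18 h = 34.64 kt → 24 h equivalent = 34.64 × 24/18 ≈ 46.19 kt.
46 kt ≥ 30 kt ⇒ rapid intensification.

46 kt, yes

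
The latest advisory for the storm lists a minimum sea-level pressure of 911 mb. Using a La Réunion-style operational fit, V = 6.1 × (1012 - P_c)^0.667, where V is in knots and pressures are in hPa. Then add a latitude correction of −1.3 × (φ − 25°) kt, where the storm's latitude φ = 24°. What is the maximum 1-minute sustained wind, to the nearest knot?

134 kt

ΔP = 1012 − 911 = 101 mb.
101^0.667 ≈ 21.721.
V ≈ 6.1 × 21.721 ≈ 132.5 kt.
Latitude correction: −1.3 × (24 − 25) = 1.3 kt.
Corrected V ≈ 133.8 kt → 134 kt.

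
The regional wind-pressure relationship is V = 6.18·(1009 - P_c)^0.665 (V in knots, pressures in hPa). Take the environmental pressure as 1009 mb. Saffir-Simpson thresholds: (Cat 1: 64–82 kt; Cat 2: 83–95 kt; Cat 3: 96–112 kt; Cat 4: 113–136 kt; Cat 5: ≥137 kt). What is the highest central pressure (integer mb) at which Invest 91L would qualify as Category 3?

947 mb

Category 3 begins at V = 96 kt.
Required ΔP = (96/6.18)^(1/0.665) = 15.534^1.504 ≈ 61.86 mb.
P_c ≤ 1009 − 61.86 = 947.14, so the highest integer P_c is 947 mb.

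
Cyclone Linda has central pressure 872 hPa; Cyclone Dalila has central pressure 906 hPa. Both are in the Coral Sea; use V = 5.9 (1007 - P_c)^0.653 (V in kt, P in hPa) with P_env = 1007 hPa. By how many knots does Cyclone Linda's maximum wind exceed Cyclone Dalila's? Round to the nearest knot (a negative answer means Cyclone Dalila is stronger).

Cyclone Linda: ΔP = 135; V ≈ 5.9 × 135^0.653 ≈ 145.20 kt.
Cyclone Dalila: ΔP = 101; V ≈ 5.9 × 101^0.653 ≈ 120.14 kt.
Difference ≈ 145.20 − 120.14 = 25.06 → 25 kt.

25 kt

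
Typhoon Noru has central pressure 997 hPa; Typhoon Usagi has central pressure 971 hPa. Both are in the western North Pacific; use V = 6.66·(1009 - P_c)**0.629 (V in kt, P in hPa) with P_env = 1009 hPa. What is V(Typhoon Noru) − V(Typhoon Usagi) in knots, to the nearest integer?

Typhoon Noru: ΔP = 12; V ≈ 6.66 × 12^0.629 ≈ 31.79 kt.
Typhoon Usagi: ΔP = 38; V ≈ 6.66 × 38^0.629 ≈ 65.64 kt.
Difference ≈ 31.79 − 65.64 = -33.85 → -34 kt.

-34 kt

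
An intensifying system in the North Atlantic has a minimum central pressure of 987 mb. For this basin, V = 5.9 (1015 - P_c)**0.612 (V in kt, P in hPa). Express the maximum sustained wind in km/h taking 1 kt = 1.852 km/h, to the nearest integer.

84 km/h

ΔP = 1015 − 987 = 28 mb.
V ≈ 5.9 × 28^0.612 = 5.9 × 7.685 ≈ 45.343 kt.
45.343 × 1.852 ≈ 83.98 km/h → 84 km/h.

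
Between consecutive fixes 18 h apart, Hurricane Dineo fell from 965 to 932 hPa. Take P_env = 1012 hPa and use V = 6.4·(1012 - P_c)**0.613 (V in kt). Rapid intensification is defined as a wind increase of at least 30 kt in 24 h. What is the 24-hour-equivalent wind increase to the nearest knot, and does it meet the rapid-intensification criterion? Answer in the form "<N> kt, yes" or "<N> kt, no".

35 kt, yes

V₁: ΔP = 47, V ≈ 6.4 × 47^0.613 ≈ 67.79 kt.
V₂: ΔP = 80, V ≈ 6.4 × 80^0.613 ≈ 93.92 kt.
ΔV over 18 h = 26.13 kt → 24 h equivalent = 26.13 × 24/18 ≈ 34.84 kt.
35 kt ≥ 30 kt ⇒ rapid intensification.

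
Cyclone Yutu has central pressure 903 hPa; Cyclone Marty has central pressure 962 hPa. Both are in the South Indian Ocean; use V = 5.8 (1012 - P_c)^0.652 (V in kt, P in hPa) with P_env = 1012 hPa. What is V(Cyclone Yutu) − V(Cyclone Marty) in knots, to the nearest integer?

Cyclone Yutu: ΔP = 109; V ≈ 5.8 × 109^0.652 ≈ 123.55 kt.
Cyclone Marty: ΔP = 50; V ≈ 5.8 × 50^0.652 ≈ 74.33 kt.
Difference ≈ 123.55 − 74.33 = 49.22 → 49 kt.

49 kt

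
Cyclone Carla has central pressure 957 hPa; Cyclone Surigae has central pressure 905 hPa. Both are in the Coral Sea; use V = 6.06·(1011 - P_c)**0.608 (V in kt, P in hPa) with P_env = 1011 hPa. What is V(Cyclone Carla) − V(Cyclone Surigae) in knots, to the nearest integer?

Cyclone Carla: ΔP = 54; V ≈ 6.06 × 54^0.608 ≈ 68.51 kt.
Cyclone Surigae: ΔP = 106; V ≈ 6.06 × 106^0.608 ≈ 103.24 kt.
Difference ≈ 68.51 − 103.24 = -34.73 → -35 kt.

-35 kt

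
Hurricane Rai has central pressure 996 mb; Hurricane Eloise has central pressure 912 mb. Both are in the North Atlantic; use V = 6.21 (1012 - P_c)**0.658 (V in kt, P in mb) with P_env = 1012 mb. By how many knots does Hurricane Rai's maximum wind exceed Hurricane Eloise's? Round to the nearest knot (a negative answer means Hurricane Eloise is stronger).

Hurricane Rai: ΔP = 16; V ≈ 6.21 × 16^0.658 ≈ 38.49 kt.
Hurricane Eloise: ΔP = 100; V ≈ 6.21 × 100^0.658 ≈ 128.56 kt.
Difference ≈ 38.49 − 128.56 = -90.07 → -90 kt.

-90 kt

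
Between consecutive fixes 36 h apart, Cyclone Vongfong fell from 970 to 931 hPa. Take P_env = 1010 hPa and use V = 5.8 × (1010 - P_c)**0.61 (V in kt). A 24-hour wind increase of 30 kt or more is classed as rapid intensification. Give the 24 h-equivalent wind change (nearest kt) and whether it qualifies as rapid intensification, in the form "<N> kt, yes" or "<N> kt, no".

V₁: ΔP = 40, V ≈ 5.8 × 40^0.61 ≈ 55.04 kt.
V₂: ΔP = 79, V ≈ 5.8 × 79^0.61 ≈ 83.36 kt.
ΔV over 36 h = 28.32 kt → 24 h equivalent = 28.32 × 24/36 ≈ 18.88 kt.
19 kt < 30 kt ⇒ not rapid intensification.

19 kt, no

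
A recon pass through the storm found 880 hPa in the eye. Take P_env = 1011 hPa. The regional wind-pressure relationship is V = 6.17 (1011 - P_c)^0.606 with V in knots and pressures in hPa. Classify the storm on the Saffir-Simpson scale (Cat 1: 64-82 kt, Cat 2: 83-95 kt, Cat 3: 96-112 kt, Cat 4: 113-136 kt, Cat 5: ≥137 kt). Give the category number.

ΔP = 1011 − 880 = 131 hPa.
V ≈ 6.17 × 131^0.606 = 6.17 × 19.19 ≈ 118 kt.
118 kt falls in the Category 4 band.

4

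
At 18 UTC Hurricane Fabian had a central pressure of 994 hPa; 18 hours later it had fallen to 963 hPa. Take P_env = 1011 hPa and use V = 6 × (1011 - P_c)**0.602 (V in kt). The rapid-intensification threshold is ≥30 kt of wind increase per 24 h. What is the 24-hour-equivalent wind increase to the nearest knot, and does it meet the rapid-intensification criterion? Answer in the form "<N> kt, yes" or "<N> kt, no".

38 kt, yes

V₁: ΔP = 17, V ≈ 6 × 17^0.602 ≈ 33.03 kt.
V₂: ΔP = 48, V ≈ 6 × 48^0.602 ≈ 61.70 kt.
ΔV over 18 h = 28.67 kt → 24 h equivalent = 28.67 × 24/18 ≈ 38.23 kt.
38 kt ≥ 30 kt ⇒ rapid intensification.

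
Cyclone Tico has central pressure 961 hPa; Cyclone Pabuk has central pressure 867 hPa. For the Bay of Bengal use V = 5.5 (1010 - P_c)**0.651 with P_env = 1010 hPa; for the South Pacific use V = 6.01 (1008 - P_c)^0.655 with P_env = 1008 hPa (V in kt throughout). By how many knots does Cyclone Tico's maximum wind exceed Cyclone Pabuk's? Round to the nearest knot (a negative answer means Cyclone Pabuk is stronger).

-84 kt

Cyclone Tico: ΔP = 49; V ≈ 5.5 × 49^0.651 ≈ 69.29 kt.
Cyclone Pabuk: ΔP = 141; V ≈ 6.01 × 141^0.655 ≈ 153.68 kt.
Difference ≈ 69.29 − 153.68 = -84.39 → -84 kt.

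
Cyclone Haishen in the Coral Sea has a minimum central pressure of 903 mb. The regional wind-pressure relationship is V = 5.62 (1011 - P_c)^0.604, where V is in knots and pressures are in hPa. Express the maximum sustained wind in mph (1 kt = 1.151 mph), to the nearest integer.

109 mph

ΔP = 1011 − 903 = 108 mb.
V ≈ 5.62 × 108^0.604 = 5.62 × 16.912 ≈ 95.044 kt.
95.044 × 1.151 ≈ 109.40 mph → 109 mph.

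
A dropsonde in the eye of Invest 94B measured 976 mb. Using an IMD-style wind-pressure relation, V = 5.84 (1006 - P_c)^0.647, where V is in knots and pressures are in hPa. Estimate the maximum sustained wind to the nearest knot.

ΔP = 1006 − 976 = 30 mb.
30^0.647 ≈ 9.030.
V ≈ 5.84 × 9.030 ≈ 52.7 kt.

53 kt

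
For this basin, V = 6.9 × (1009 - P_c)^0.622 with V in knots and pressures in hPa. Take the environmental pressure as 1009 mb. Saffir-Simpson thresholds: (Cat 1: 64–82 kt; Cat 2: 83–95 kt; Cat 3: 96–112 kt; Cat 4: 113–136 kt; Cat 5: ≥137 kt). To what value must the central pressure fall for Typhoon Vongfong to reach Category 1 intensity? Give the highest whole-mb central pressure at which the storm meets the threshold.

973 mb

Category 1 begins at V = 64 kt.
Required ΔP = (64/6.9)^(1/0.622) = 9.275^1.608 ≈ 35.91 mb.
P_c ≤ 1009 − 35.91 = 973.09, so the highest integer P_c is 973 mb.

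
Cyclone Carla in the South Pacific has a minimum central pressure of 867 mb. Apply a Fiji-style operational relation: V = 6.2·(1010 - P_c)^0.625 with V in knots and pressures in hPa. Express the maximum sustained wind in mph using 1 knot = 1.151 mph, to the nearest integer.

159 mph

ΔP = 1010 − 867 = 143 mb.
V ≈ 6.2 × 143^0.625 = 6.2 × 22.237 ≈ 137.872 kt.
137.872 × 1.151 ≈ 158.69 mph → 159 mph.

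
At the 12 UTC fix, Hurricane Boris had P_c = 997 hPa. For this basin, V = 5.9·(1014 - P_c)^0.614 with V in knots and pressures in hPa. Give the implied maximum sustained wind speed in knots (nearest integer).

34 kt

ΔP = 1014 − 997 = 17 hPa.
17^0.614 ≈ 5.695.
V ≈ 5.9 × 5.695 ≈ 33.6 kt.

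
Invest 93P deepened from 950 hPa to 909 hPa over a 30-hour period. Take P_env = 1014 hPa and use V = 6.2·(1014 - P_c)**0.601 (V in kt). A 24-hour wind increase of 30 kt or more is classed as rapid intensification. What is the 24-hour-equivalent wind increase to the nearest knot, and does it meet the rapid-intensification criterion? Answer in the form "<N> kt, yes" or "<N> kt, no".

V₁: ΔP = 64, V ≈ 6.2 × 64^0.601 ≈ 75.49 kt.
V₂: ΔP = 105, V ≈ 6.2 × 105^0.601 ≈ 101.65 kt.
ΔV over 30 h = 26.16 kt → 24 h equivalent = 26.16 × 24/30 ≈ 20.93 kt.
21 kt < 30 kt ⇒ not rapid intensification.

21 kt, no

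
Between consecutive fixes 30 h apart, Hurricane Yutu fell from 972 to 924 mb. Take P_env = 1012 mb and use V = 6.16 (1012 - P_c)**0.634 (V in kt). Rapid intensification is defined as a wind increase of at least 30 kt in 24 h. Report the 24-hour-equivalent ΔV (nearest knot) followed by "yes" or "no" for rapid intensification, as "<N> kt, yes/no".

33 kt, yes

V₁: ΔP = 40, V ≈ 6.16 × 40^0.634 ≈ 63.87 kt.
V₂: ΔP = 88, V ≈ 6.16 × 88^0.634 ≈ 105.29 kt.
ΔV over 30 h = 41.42 kt → 24 h equivalent = 41.42 × 24/30 ≈ 33.14 kt.
33 kt ≥ 30 kt ⇒ rapid intensification.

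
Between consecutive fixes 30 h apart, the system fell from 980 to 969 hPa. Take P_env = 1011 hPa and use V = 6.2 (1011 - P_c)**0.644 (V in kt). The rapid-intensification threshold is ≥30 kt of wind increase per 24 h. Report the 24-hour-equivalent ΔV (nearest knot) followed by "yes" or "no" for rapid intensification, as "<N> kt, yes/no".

V₁: ΔP = 31, V ≈ 6.2 × 31^0.644 ≈ 56.60 kt.
V₂: ΔP = 42, V ≈ 6.2 × 42^0.644 ≈ 68.83 kt.
ΔV over 30 h = 12.23 kt → 24 h equivalent = 12.23 × 24/30 ≈ 9.78 kt.
10 kt < 30 kt ⇒ not rapid intensification.

10 kt, no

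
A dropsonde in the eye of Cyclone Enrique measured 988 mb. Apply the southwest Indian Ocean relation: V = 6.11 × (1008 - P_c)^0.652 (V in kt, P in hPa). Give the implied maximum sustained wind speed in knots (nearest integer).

43 kt

ΔP = 1008 − 988 = 20 mb.
20^0.652 ≈ 7.051.
V ≈ 6.11 × 7.051 ≈ 43.1 kt.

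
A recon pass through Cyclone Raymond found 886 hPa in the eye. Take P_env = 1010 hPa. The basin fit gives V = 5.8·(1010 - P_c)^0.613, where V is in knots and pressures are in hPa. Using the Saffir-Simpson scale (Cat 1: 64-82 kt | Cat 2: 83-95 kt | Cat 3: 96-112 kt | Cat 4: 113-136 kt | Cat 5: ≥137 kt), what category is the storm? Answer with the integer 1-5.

3

ΔP = 1010 − 886 = 124 hPa.
V ≈ 5.8 × 124^0.613 = 5.8 × 19.20 ≈ 111 kt.
111 kt falls in the Category 3 band.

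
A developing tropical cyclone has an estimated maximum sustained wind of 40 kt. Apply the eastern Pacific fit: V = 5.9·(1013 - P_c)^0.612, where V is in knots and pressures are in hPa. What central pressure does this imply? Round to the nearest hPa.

990 hPa

ΔP = (V / 5.9)^(1/0.612) = (40/5.9)^1.634.
40/5.9 = 6.780; 6.780^1.634 ≈ 22.81 hPa.
P_c = 1013 − 22.81 = 990.19 ≈ 990 hPa.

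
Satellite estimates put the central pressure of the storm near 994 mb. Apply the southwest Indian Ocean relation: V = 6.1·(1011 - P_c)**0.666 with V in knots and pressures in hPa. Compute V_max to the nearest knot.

40 kt

ΔP = 1011 − 994 = 17 mb.
17^0.666 ≈ 6.599.
V ≈ 6.1 × 6.599 ≈ 40.3 kt.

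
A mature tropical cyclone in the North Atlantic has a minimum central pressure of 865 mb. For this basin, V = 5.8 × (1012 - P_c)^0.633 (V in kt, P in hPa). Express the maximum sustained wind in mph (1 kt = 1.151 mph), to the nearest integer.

ΔP = 1012 − 865 = 147 mb.
V ≈ 5.8 × 147^0.633 = 5.8 × 23.546 ≈ 136.565 kt.
136.565 × 1.151 ≈ 157.19 mph → 157 mph.

157 mph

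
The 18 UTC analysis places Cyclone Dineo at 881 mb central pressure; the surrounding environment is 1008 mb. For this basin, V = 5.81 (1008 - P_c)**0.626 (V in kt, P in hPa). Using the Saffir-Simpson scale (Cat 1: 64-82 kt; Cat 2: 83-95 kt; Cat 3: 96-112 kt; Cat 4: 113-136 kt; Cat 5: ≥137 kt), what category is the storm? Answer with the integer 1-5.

4

ΔP = 1008 − 881 = 127 mb.
V ≈ 5.81 × 127^0.626 = 5.81 × 20.75 ≈ 121 kt.
121 kt falls in the Category 4 band.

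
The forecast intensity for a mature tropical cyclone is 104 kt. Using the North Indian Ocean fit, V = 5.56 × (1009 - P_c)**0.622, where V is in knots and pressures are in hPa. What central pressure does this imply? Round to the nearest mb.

898 mb

ΔP = (V / 5.56)^(1/0.622) = (104/5.56)^1.608.
104/5.56 = 18.705; 18.705^1.608 ≈ 110.90 mb.
P_c = 1009 − 110.90 = 898.10 ≈ 898 mb.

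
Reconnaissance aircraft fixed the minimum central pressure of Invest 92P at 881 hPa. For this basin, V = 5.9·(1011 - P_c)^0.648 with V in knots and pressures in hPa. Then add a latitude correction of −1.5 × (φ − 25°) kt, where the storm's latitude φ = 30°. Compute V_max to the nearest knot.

131 kt

ΔP = 1011 − 881 = 130 hPa.
130^0.648 ≈ 23.433.
V ≈ 5.9 × 23.433 ≈ 138.3 kt.
Latitude correction: −1.5 × (30 − 25) = -7.5 kt.
Corrected V ≈ 130.8 kt → 131 kt.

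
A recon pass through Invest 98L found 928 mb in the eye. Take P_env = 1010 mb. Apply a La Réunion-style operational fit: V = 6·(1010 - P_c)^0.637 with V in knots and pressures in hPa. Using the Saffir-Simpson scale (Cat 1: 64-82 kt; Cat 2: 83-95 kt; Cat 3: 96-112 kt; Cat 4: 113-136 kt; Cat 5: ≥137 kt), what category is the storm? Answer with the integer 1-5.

3

ΔP = 1010 − 928 = 82 mb.
V ≈ 6 × 82^0.637 = 6 × 16.56 ≈ 99 kt.
99 kt falls in the Category 3 band.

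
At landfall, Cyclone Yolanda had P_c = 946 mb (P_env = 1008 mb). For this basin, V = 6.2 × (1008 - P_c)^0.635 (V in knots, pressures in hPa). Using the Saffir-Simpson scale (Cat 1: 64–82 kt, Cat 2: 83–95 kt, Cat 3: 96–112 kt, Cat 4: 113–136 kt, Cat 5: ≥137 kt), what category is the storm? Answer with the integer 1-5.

2

ΔP = 1008 − 946 = 62 mb.
V ≈ 6.2 × 62^0.635 = 6.2 × 13.75 ≈ 85 kt.
85 kt falls in the Category 2 band.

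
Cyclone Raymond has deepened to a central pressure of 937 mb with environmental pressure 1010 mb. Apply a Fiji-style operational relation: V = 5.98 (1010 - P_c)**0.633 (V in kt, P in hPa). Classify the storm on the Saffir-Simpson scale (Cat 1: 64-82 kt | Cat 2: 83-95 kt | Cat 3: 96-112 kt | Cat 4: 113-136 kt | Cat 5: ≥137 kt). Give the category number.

ΔP = 1010 − 937 = 73 mb.
V ≈ 5.98 × 73^0.633 = 5.98 × 15.12 ≈ 90 kt.
90 kt falls in the Category 2 band.

2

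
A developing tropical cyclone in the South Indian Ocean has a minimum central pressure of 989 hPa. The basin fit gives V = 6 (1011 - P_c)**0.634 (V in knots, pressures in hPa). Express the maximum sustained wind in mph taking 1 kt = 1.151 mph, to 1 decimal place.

49.0 mph

ΔP = 1011 − 989 = 22 hPa.
V ≈ 6 × 22^0.634 = 6 × 7.097 ≈ 42.584 kt.
42.584 × 1.151 ≈ 49.01 mph → 49.0 mph.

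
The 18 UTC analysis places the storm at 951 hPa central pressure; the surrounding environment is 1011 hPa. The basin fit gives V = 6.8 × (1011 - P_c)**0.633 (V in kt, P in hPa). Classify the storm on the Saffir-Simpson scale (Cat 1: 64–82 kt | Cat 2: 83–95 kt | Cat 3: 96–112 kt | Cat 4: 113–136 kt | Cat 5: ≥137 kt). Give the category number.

2

ΔP = 1011 − 951 = 60 hPa.
V ≈ 6.8 × 60^0.633 = 6.8 × 13.35 ≈ 91 kt.
91 kt falls in the Category 2 band.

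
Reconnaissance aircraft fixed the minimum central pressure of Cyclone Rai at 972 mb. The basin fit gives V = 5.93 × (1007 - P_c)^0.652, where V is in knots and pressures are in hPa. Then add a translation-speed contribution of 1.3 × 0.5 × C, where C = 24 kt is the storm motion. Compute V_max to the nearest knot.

ΔP = 1007 − 972 = 35 mb.
35^0.652 ≈ 10.156.
V ≈ 5.93 × 10.156 ≈ 60.2 kt.
Translation term: 1.3 × 0.5 × 24 = 15.6 kt.
Corrected V ≈ 75.8 kt → 76 kt.

76 kt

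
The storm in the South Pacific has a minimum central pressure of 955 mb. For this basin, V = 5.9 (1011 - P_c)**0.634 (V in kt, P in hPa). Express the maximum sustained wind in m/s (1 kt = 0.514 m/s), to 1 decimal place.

ΔP = 1011 − 955 = 56 mb.
V ≈ 5.9 × 56^0.634 = 5.9 × 12.834 ≈ 75.719 kt.
75.719 × 0.514 ≈ 38.92 m/s → 38.9 m/s.

38.9 m/s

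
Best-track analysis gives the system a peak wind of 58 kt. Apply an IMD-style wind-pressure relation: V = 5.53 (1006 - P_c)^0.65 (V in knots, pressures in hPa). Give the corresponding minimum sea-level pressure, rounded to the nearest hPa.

ΔP = (V / 5.53)^(1/0.65) = (58/5.53)^1.538.
58/5.53 = 10.488; 10.488^1.538 ≈ 37.18 hPa.
P_c = 1006 − 37.18 = 968.82 ≈ 969 hPa.

969 hPa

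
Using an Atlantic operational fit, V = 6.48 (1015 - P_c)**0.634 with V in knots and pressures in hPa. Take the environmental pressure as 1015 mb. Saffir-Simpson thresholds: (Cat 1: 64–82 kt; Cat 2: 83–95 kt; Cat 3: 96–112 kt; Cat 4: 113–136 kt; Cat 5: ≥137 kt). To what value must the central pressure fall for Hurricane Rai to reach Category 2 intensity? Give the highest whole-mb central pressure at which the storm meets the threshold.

959 mb

Category 2 begins at V = 83 kt.
Required ΔP = (83/6.48)^(1/0.634) = 12.809^1.577 ≈ 55.83 mb.
P_c ≤ 1015 − 55.83 = 959.17, so the highest integer P_c is 959 mb.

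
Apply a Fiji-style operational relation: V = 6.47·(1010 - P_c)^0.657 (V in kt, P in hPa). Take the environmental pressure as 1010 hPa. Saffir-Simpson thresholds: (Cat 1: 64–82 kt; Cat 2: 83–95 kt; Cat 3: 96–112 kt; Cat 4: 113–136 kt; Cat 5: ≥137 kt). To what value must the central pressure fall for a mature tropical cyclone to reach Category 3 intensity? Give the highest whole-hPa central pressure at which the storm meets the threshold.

Category 3 begins at V = 96 kt.
Required ΔP = (96/6.47)^(1/0.657) = 14.838^1.522 ≈ 60.66 hPa.
P_c ≤ 1010 − 60.66 = 949.34, so the highest integer P_c is 949 hPa.

949 hPa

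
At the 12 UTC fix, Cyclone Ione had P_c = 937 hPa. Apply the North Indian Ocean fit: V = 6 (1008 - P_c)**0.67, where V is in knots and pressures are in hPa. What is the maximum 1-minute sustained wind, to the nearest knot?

104 kt

ΔP = 1008 − 937 = 71 hPa.
71^0.67 ≈ 17.392.
V ≈ 6 × 17.392 ≈ 104.4 kt.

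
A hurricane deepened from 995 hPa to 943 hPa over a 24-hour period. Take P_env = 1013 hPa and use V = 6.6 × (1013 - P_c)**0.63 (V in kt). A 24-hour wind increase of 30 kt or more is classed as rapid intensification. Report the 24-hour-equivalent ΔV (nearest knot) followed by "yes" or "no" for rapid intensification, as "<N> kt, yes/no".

55 kt, yes

V₁: ΔP = 18, V ≈ 6.6 × 18^0.63 ≈ 40.77 kt.
V₂: ΔP = 70, V ≈ 6.6 × 70^0.63 ≈ 95.93 kt.
ΔV over 24 h = 55.16 kt → 24 h equivalent = 55.16 × 24/24 ≈ 55.16 kt.
55 kt ≥ 30 kt ⇒ rapid intensification.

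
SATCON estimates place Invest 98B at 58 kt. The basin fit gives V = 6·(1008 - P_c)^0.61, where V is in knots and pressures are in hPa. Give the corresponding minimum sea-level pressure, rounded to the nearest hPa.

967 hPa

ΔP = (V / 6)^(1/0.61) = (58/6)^1.639.
58/6 = 9.667; 9.667^1.639 ≈ 41.23 hPa.
P_c = 1008 − 41.23 = 966.77 ≈ 967 hPa.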